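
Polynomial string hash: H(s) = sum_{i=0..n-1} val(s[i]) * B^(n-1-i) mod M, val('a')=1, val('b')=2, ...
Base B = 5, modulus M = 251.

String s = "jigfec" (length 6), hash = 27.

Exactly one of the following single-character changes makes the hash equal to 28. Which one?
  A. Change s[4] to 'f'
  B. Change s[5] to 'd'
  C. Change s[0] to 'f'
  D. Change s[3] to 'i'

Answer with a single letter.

Option A: s[4]='e'->'f', delta=(6-5)*5^1 mod 251 = 5, hash=27+5 mod 251 = 32
Option B: s[5]='c'->'d', delta=(4-3)*5^0 mod 251 = 1, hash=27+1 mod 251 = 28 <-- target
Option C: s[0]='j'->'f', delta=(6-10)*5^5 mod 251 = 50, hash=27+50 mod 251 = 77
Option D: s[3]='f'->'i', delta=(9-6)*5^2 mod 251 = 75, hash=27+75 mod 251 = 102

Answer: B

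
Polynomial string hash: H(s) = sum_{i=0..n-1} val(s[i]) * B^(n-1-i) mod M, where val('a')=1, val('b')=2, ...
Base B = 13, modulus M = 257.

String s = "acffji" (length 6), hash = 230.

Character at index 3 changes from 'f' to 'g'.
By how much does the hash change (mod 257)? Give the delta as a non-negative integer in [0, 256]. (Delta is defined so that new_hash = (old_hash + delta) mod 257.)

Answer: 169

Derivation:
Delta formula: (val(new) - val(old)) * B^(n-1-k) mod M
  val('g') - val('f') = 7 - 6 = 1
  B^(n-1-k) = 13^2 mod 257 = 169
  Delta = 1 * 169 mod 257 = 169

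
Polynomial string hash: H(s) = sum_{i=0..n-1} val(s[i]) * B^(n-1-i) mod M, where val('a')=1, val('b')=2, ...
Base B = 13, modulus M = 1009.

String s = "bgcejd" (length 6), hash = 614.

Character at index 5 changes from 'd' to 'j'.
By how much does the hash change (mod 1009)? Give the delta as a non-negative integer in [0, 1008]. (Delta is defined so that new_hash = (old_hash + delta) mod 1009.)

Answer: 6

Derivation:
Delta formula: (val(new) - val(old)) * B^(n-1-k) mod M
  val('j') - val('d') = 10 - 4 = 6
  B^(n-1-k) = 13^0 mod 1009 = 1
  Delta = 6 * 1 mod 1009 = 6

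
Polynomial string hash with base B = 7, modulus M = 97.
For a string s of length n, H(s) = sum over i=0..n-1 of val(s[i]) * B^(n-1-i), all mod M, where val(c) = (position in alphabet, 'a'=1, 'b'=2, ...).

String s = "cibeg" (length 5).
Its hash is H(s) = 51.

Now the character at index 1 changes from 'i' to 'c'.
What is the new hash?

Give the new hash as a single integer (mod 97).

val('i') = 9, val('c') = 3
Position k = 1, exponent = n-1-k = 3
B^3 mod M = 7^3 mod 97 = 52
Delta = (3 - 9) * 52 mod 97 = 76
New hash = (51 + 76) mod 97 = 30

Answer: 30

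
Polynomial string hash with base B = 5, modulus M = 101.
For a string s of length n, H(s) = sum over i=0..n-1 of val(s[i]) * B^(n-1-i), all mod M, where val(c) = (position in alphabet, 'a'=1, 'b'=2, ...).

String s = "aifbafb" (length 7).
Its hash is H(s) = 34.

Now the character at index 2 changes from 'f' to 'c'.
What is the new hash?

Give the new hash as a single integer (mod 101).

val('f') = 6, val('c') = 3
Position k = 2, exponent = n-1-k = 4
B^4 mod M = 5^4 mod 101 = 19
Delta = (3 - 6) * 19 mod 101 = 44
New hash = (34 + 44) mod 101 = 78

Answer: 78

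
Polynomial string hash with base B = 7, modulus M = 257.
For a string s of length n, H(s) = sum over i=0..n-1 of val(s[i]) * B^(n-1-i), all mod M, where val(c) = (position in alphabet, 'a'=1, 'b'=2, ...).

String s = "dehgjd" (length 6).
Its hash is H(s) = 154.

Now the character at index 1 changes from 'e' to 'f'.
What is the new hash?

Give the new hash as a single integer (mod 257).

val('e') = 5, val('f') = 6
Position k = 1, exponent = n-1-k = 4
B^4 mod M = 7^4 mod 257 = 88
Delta = (6 - 5) * 88 mod 257 = 88
New hash = (154 + 88) mod 257 = 242

Answer: 242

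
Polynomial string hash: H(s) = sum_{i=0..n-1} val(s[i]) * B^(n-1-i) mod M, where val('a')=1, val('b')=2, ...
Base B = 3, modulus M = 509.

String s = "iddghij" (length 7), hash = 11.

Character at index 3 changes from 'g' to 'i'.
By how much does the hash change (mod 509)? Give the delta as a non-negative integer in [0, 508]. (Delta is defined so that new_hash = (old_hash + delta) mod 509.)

Answer: 54

Derivation:
Delta formula: (val(new) - val(old)) * B^(n-1-k) mod M
  val('i') - val('g') = 9 - 7 = 2
  B^(n-1-k) = 3^3 mod 509 = 27
  Delta = 2 * 27 mod 509 = 54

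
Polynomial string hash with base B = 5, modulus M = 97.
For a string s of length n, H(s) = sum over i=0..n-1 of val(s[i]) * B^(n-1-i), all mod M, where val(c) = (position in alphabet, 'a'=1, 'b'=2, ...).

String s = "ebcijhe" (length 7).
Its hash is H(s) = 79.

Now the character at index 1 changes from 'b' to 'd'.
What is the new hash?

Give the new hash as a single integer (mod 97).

Answer: 24

Derivation:
val('b') = 2, val('d') = 4
Position k = 1, exponent = n-1-k = 5
B^5 mod M = 5^5 mod 97 = 21
Delta = (4 - 2) * 21 mod 97 = 42
New hash = (79 + 42) mod 97 = 24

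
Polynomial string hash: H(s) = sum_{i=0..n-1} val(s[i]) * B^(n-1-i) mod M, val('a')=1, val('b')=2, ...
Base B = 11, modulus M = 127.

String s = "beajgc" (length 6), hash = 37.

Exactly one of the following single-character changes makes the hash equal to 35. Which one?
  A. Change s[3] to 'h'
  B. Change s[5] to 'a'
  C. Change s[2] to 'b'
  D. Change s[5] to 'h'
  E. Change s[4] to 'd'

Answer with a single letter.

Option A: s[3]='j'->'h', delta=(8-10)*11^2 mod 127 = 12, hash=37+12 mod 127 = 49
Option B: s[5]='c'->'a', delta=(1-3)*11^0 mod 127 = 125, hash=37+125 mod 127 = 35 <-- target
Option C: s[2]='a'->'b', delta=(2-1)*11^3 mod 127 = 61, hash=37+61 mod 127 = 98
Option D: s[5]='c'->'h', delta=(8-3)*11^0 mod 127 = 5, hash=37+5 mod 127 = 42
Option E: s[4]='g'->'d', delta=(4-7)*11^1 mod 127 = 94, hash=37+94 mod 127 = 4

Answer: B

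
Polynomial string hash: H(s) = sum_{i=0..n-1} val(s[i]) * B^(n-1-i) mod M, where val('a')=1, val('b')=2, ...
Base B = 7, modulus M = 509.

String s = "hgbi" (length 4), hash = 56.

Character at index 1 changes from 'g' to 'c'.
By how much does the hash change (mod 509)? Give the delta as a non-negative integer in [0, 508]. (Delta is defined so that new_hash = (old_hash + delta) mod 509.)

Answer: 313

Derivation:
Delta formula: (val(new) - val(old)) * B^(n-1-k) mod M
  val('c') - val('g') = 3 - 7 = -4
  B^(n-1-k) = 7^2 mod 509 = 49
  Delta = -4 * 49 mod 509 = 313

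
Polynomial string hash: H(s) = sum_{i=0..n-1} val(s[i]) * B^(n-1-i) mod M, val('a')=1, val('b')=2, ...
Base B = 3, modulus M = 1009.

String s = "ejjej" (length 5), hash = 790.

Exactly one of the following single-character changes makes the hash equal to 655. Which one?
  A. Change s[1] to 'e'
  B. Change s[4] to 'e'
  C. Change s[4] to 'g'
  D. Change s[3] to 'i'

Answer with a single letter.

Answer: A

Derivation:
Option A: s[1]='j'->'e', delta=(5-10)*3^3 mod 1009 = 874, hash=790+874 mod 1009 = 655 <-- target
Option B: s[4]='j'->'e', delta=(5-10)*3^0 mod 1009 = 1004, hash=790+1004 mod 1009 = 785
Option C: s[4]='j'->'g', delta=(7-10)*3^0 mod 1009 = 1006, hash=790+1006 mod 1009 = 787
Option D: s[3]='e'->'i', delta=(9-5)*3^1 mod 1009 = 12, hash=790+12 mod 1009 = 802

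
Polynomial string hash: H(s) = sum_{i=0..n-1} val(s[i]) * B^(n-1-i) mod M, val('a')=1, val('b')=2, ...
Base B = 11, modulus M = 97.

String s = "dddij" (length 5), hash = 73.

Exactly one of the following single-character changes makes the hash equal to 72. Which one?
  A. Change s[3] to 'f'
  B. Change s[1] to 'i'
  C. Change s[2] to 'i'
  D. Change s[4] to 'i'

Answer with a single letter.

Answer: D

Derivation:
Option A: s[3]='i'->'f', delta=(6-9)*11^1 mod 97 = 64, hash=73+64 mod 97 = 40
Option B: s[1]='d'->'i', delta=(9-4)*11^3 mod 97 = 59, hash=73+59 mod 97 = 35
Option C: s[2]='d'->'i', delta=(9-4)*11^2 mod 97 = 23, hash=73+23 mod 97 = 96
Option D: s[4]='j'->'i', delta=(9-10)*11^0 mod 97 = 96, hash=73+96 mod 97 = 72 <-- target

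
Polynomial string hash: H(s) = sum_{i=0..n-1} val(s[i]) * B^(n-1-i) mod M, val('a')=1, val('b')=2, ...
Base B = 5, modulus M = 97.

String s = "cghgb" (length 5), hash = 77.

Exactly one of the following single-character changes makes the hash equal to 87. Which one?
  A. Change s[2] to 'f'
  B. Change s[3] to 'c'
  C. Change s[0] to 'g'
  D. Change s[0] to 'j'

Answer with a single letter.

Option A: s[2]='h'->'f', delta=(6-8)*5^2 mod 97 = 47, hash=77+47 mod 97 = 27
Option B: s[3]='g'->'c', delta=(3-7)*5^1 mod 97 = 77, hash=77+77 mod 97 = 57
Option C: s[0]='c'->'g', delta=(7-3)*5^4 mod 97 = 75, hash=77+75 mod 97 = 55
Option D: s[0]='c'->'j', delta=(10-3)*5^4 mod 97 = 10, hash=77+10 mod 97 = 87 <-- target

Answer: D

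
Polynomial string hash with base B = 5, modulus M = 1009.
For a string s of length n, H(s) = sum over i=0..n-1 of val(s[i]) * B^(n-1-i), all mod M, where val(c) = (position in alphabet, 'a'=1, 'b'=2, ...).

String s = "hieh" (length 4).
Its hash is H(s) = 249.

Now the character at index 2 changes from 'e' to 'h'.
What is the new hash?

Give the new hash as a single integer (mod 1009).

Answer: 264

Derivation:
val('e') = 5, val('h') = 8
Position k = 2, exponent = n-1-k = 1
B^1 mod M = 5^1 mod 1009 = 5
Delta = (8 - 5) * 5 mod 1009 = 15
New hash = (249 + 15) mod 1009 = 264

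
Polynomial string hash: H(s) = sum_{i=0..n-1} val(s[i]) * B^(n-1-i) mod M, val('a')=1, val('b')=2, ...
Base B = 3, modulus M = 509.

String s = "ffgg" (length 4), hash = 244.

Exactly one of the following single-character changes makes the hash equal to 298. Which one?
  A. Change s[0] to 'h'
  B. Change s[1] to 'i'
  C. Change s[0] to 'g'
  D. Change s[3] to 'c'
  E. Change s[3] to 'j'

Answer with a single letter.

Answer: A

Derivation:
Option A: s[0]='f'->'h', delta=(8-6)*3^3 mod 509 = 54, hash=244+54 mod 509 = 298 <-- target
Option B: s[1]='f'->'i', delta=(9-6)*3^2 mod 509 = 27, hash=244+27 mod 509 = 271
Option C: s[0]='f'->'g', delta=(7-6)*3^3 mod 509 = 27, hash=244+27 mod 509 = 271
Option D: s[3]='g'->'c', delta=(3-7)*3^0 mod 509 = 505, hash=244+505 mod 509 = 240
Option E: s[3]='g'->'j', delta=(10-7)*3^0 mod 509 = 3, hash=244+3 mod 509 = 247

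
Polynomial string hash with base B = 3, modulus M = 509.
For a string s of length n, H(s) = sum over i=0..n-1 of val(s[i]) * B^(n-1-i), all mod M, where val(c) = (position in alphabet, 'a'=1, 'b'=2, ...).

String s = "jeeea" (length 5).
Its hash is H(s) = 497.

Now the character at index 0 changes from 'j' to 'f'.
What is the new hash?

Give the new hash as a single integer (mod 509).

Answer: 173

Derivation:
val('j') = 10, val('f') = 6
Position k = 0, exponent = n-1-k = 4
B^4 mod M = 3^4 mod 509 = 81
Delta = (6 - 10) * 81 mod 509 = 185
New hash = (497 + 185) mod 509 = 173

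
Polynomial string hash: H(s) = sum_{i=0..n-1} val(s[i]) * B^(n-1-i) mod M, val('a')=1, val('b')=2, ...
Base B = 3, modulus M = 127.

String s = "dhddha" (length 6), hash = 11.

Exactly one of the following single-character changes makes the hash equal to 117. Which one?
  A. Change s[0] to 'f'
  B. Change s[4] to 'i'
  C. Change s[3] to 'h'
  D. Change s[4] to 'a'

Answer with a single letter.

Answer: D

Derivation:
Option A: s[0]='d'->'f', delta=(6-4)*3^5 mod 127 = 105, hash=11+105 mod 127 = 116
Option B: s[4]='h'->'i', delta=(9-8)*3^1 mod 127 = 3, hash=11+3 mod 127 = 14
Option C: s[3]='d'->'h', delta=(8-4)*3^2 mod 127 = 36, hash=11+36 mod 127 = 47
Option D: s[4]='h'->'a', delta=(1-8)*3^1 mod 127 = 106, hash=11+106 mod 127 = 117 <-- target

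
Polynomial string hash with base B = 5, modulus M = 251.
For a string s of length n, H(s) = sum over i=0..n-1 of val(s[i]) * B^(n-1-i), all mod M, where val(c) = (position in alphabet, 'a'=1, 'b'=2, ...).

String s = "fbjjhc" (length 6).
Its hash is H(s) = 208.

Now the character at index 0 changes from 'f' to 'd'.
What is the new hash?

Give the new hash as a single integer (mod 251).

Answer: 233

Derivation:
val('f') = 6, val('d') = 4
Position k = 0, exponent = n-1-k = 5
B^5 mod M = 5^5 mod 251 = 113
Delta = (4 - 6) * 113 mod 251 = 25
New hash = (208 + 25) mod 251 = 233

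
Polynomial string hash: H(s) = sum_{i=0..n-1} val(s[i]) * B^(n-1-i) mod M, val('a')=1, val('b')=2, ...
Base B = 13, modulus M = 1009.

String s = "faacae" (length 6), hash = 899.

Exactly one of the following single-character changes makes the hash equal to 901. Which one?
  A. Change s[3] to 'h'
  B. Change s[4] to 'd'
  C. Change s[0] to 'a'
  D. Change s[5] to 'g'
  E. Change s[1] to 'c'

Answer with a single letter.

Option A: s[3]='c'->'h', delta=(8-3)*13^2 mod 1009 = 845, hash=899+845 mod 1009 = 735
Option B: s[4]='a'->'d', delta=(4-1)*13^1 mod 1009 = 39, hash=899+39 mod 1009 = 938
Option C: s[0]='f'->'a', delta=(1-6)*13^5 mod 1009 = 95, hash=899+95 mod 1009 = 994
Option D: s[5]='e'->'g', delta=(7-5)*13^0 mod 1009 = 2, hash=899+2 mod 1009 = 901 <-- target
Option E: s[1]='a'->'c', delta=(3-1)*13^4 mod 1009 = 618, hash=899+618 mod 1009 = 508

Answer: D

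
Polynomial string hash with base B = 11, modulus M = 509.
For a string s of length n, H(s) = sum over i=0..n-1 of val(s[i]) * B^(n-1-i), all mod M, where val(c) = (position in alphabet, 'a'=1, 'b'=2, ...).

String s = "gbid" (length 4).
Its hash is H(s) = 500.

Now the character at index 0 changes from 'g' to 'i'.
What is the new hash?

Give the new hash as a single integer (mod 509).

val('g') = 7, val('i') = 9
Position k = 0, exponent = n-1-k = 3
B^3 mod M = 11^3 mod 509 = 313
Delta = (9 - 7) * 313 mod 509 = 117
New hash = (500 + 117) mod 509 = 108

Answer: 108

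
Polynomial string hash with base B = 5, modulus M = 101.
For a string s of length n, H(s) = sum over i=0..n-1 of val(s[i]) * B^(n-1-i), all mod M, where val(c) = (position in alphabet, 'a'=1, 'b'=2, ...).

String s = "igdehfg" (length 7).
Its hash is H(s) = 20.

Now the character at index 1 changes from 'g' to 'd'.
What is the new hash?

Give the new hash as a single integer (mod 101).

Answer: 38

Derivation:
val('g') = 7, val('d') = 4
Position k = 1, exponent = n-1-k = 5
B^5 mod M = 5^5 mod 101 = 95
Delta = (4 - 7) * 95 mod 101 = 18
New hash = (20 + 18) mod 101 = 38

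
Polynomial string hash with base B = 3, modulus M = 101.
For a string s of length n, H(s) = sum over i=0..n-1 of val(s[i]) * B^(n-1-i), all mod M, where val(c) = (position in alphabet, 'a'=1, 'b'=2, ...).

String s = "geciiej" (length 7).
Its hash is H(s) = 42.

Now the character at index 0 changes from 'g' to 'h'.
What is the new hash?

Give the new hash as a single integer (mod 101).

val('g') = 7, val('h') = 8
Position k = 0, exponent = n-1-k = 6
B^6 mod M = 3^6 mod 101 = 22
Delta = (8 - 7) * 22 mod 101 = 22
New hash = (42 + 22) mod 101 = 64

Answer: 64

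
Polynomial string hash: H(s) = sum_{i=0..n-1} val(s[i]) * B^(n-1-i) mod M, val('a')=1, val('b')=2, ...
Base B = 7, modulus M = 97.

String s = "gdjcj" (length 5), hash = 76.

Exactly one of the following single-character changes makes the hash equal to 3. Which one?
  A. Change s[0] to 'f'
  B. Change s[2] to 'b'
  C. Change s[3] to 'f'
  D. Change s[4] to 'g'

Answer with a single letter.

Option A: s[0]='g'->'f', delta=(6-7)*7^4 mod 97 = 24, hash=76+24 mod 97 = 3 <-- target
Option B: s[2]='j'->'b', delta=(2-10)*7^2 mod 97 = 93, hash=76+93 mod 97 = 72
Option C: s[3]='c'->'f', delta=(6-3)*7^1 mod 97 = 21, hash=76+21 mod 97 = 0
Option D: s[4]='j'->'g', delta=(7-10)*7^0 mod 97 = 94, hash=76+94 mod 97 = 73

Answer: A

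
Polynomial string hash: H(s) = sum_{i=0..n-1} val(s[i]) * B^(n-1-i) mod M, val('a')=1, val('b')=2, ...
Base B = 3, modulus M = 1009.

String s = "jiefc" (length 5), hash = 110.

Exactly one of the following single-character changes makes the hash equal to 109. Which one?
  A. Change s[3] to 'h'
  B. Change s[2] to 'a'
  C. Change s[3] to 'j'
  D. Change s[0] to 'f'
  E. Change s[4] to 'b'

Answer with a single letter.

Option A: s[3]='f'->'h', delta=(8-6)*3^1 mod 1009 = 6, hash=110+6 mod 1009 = 116
Option B: s[2]='e'->'a', delta=(1-5)*3^2 mod 1009 = 973, hash=110+973 mod 1009 = 74
Option C: s[3]='f'->'j', delta=(10-6)*3^1 mod 1009 = 12, hash=110+12 mod 1009 = 122
Option D: s[0]='j'->'f', delta=(6-10)*3^4 mod 1009 = 685, hash=110+685 mod 1009 = 795
Option E: s[4]='c'->'b', delta=(2-3)*3^0 mod 1009 = 1008, hash=110+1008 mod 1009 = 109 <-- target

Answer: E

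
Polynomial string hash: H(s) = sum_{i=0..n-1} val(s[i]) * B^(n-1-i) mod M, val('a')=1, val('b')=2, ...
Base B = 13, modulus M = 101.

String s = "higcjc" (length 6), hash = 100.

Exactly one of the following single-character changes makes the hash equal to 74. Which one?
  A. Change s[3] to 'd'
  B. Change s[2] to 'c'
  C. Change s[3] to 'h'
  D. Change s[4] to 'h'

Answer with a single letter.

Option A: s[3]='c'->'d', delta=(4-3)*13^2 mod 101 = 68, hash=100+68 mod 101 = 67
Option B: s[2]='g'->'c', delta=(3-7)*13^3 mod 101 = 100, hash=100+100 mod 101 = 99
Option C: s[3]='c'->'h', delta=(8-3)*13^2 mod 101 = 37, hash=100+37 mod 101 = 36
Option D: s[4]='j'->'h', delta=(8-10)*13^1 mod 101 = 75, hash=100+75 mod 101 = 74 <-- target

Answer: D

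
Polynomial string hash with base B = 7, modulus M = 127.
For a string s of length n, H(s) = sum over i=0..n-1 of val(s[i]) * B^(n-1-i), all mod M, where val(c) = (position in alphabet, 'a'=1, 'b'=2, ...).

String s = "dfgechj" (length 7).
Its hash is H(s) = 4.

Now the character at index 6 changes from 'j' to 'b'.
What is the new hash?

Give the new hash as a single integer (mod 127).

val('j') = 10, val('b') = 2
Position k = 6, exponent = n-1-k = 0
B^0 mod M = 7^0 mod 127 = 1
Delta = (2 - 10) * 1 mod 127 = 119
New hash = (4 + 119) mod 127 = 123

Answer: 123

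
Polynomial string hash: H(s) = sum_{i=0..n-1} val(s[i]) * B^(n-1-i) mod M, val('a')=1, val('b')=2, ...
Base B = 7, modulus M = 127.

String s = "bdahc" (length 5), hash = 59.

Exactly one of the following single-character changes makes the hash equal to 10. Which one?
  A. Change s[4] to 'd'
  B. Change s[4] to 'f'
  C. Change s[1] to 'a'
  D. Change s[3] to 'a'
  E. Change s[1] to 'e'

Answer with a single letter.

Option A: s[4]='c'->'d', delta=(4-3)*7^0 mod 127 = 1, hash=59+1 mod 127 = 60
Option B: s[4]='c'->'f', delta=(6-3)*7^0 mod 127 = 3, hash=59+3 mod 127 = 62
Option C: s[1]='d'->'a', delta=(1-4)*7^3 mod 127 = 114, hash=59+114 mod 127 = 46
Option D: s[3]='h'->'a', delta=(1-8)*7^1 mod 127 = 78, hash=59+78 mod 127 = 10 <-- target
Option E: s[1]='d'->'e', delta=(5-4)*7^3 mod 127 = 89, hash=59+89 mod 127 = 21

Answer: D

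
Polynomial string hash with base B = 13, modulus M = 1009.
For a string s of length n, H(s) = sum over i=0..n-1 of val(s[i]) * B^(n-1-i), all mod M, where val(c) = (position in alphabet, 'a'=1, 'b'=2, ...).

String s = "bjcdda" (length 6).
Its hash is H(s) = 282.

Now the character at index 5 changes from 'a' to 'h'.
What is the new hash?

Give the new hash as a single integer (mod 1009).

Answer: 289

Derivation:
val('a') = 1, val('h') = 8
Position k = 5, exponent = n-1-k = 0
B^0 mod M = 13^0 mod 1009 = 1
Delta = (8 - 1) * 1 mod 1009 = 7
New hash = (282 + 7) mod 1009 = 289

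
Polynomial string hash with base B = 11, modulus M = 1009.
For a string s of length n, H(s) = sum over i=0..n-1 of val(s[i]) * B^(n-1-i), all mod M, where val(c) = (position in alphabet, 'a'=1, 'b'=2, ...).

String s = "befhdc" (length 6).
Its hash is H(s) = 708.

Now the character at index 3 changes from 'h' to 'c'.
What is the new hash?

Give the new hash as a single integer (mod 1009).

Answer: 103

Derivation:
val('h') = 8, val('c') = 3
Position k = 3, exponent = n-1-k = 2
B^2 mod M = 11^2 mod 1009 = 121
Delta = (3 - 8) * 121 mod 1009 = 404
New hash = (708 + 404) mod 1009 = 103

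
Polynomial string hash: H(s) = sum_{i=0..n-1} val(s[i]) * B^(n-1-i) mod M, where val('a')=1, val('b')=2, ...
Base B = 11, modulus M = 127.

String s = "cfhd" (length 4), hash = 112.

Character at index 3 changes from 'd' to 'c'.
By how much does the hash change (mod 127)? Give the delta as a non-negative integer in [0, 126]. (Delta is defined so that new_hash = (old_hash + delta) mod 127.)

Answer: 126

Derivation:
Delta formula: (val(new) - val(old)) * B^(n-1-k) mod M
  val('c') - val('d') = 3 - 4 = -1
  B^(n-1-k) = 11^0 mod 127 = 1
  Delta = -1 * 1 mod 127 = 126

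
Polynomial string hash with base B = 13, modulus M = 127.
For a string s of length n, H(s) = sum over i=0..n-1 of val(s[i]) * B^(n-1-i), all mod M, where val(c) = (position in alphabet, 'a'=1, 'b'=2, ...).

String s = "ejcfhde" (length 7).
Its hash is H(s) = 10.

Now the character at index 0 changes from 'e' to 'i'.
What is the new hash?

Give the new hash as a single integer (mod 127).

Answer: 71

Derivation:
val('e') = 5, val('i') = 9
Position k = 0, exponent = n-1-k = 6
B^6 mod M = 13^6 mod 127 = 47
Delta = (9 - 5) * 47 mod 127 = 61
New hash = (10 + 61) mod 127 = 71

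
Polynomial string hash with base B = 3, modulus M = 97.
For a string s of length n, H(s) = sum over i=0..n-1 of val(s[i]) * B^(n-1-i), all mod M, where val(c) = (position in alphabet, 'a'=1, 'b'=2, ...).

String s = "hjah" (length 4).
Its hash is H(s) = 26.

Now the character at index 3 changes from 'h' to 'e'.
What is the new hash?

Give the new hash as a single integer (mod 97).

Answer: 23

Derivation:
val('h') = 8, val('e') = 5
Position k = 3, exponent = n-1-k = 0
B^0 mod M = 3^0 mod 97 = 1
Delta = (5 - 8) * 1 mod 97 = 94
New hash = (26 + 94) mod 97 = 23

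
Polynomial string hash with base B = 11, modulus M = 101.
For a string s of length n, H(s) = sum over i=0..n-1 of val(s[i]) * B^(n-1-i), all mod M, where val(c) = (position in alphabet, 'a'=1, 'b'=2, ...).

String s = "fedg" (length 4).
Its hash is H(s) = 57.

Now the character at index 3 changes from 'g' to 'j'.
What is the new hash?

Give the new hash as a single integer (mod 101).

val('g') = 7, val('j') = 10
Position k = 3, exponent = n-1-k = 0
B^0 mod M = 11^0 mod 101 = 1
Delta = (10 - 7) * 1 mod 101 = 3
New hash = (57 + 3) mod 101 = 60

Answer: 60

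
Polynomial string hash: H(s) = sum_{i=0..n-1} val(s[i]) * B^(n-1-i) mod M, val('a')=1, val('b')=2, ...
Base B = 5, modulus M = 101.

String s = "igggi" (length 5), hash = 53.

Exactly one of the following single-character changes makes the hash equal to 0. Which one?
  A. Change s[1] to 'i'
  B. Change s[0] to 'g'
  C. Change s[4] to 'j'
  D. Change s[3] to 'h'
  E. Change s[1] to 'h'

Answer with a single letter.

Answer: A

Derivation:
Option A: s[1]='g'->'i', delta=(9-7)*5^3 mod 101 = 48, hash=53+48 mod 101 = 0 <-- target
Option B: s[0]='i'->'g', delta=(7-9)*5^4 mod 101 = 63, hash=53+63 mod 101 = 15
Option C: s[4]='i'->'j', delta=(10-9)*5^0 mod 101 = 1, hash=53+1 mod 101 = 54
Option D: s[3]='g'->'h', delta=(8-7)*5^1 mod 101 = 5, hash=53+5 mod 101 = 58
Option E: s[1]='g'->'h', delta=(8-7)*5^3 mod 101 = 24, hash=53+24 mod 101 = 77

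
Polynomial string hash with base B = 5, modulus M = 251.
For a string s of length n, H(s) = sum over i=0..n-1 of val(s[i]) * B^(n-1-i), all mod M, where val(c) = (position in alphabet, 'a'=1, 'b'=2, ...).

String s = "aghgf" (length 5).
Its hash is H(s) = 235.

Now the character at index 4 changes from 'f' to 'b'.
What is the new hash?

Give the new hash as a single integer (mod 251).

val('f') = 6, val('b') = 2
Position k = 4, exponent = n-1-k = 0
B^0 mod M = 5^0 mod 251 = 1
Delta = (2 - 6) * 1 mod 251 = 247
New hash = (235 + 247) mod 251 = 231

Answer: 231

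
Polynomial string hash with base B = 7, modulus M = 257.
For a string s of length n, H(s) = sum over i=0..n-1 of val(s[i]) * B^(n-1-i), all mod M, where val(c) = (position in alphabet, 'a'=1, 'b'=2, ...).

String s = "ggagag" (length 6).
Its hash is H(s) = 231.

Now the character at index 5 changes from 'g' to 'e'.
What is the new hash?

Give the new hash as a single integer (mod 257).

val('g') = 7, val('e') = 5
Position k = 5, exponent = n-1-k = 0
B^0 mod M = 7^0 mod 257 = 1
Delta = (5 - 7) * 1 mod 257 = 255
New hash = (231 + 255) mod 257 = 229

Answer: 229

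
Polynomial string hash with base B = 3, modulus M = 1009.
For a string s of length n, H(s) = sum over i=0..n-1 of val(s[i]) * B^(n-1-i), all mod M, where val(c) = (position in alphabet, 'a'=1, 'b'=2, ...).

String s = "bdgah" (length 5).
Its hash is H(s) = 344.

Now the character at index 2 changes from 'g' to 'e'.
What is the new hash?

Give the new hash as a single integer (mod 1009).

Answer: 326

Derivation:
val('g') = 7, val('e') = 5
Position k = 2, exponent = n-1-k = 2
B^2 mod M = 3^2 mod 1009 = 9
Delta = (5 - 7) * 9 mod 1009 = 991
New hash = (344 + 991) mod 1009 = 326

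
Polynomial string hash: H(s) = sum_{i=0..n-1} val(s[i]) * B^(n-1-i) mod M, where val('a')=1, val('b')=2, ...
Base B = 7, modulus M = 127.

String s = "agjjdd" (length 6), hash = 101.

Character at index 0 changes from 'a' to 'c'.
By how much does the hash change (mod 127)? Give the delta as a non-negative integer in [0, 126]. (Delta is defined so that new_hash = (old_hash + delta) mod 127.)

Answer: 86

Derivation:
Delta formula: (val(new) - val(old)) * B^(n-1-k) mod M
  val('c') - val('a') = 3 - 1 = 2
  B^(n-1-k) = 7^5 mod 127 = 43
  Delta = 2 * 43 mod 127 = 86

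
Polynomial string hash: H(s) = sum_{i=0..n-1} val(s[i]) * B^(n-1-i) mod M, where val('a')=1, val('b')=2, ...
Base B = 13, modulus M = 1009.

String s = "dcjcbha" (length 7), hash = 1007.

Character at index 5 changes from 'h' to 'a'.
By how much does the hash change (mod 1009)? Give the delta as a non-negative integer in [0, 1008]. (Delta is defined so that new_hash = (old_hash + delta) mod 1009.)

Delta formula: (val(new) - val(old)) * B^(n-1-k) mod M
  val('a') - val('h') = 1 - 8 = -7
  B^(n-1-k) = 13^1 mod 1009 = 13
  Delta = -7 * 13 mod 1009 = 918

Answer: 918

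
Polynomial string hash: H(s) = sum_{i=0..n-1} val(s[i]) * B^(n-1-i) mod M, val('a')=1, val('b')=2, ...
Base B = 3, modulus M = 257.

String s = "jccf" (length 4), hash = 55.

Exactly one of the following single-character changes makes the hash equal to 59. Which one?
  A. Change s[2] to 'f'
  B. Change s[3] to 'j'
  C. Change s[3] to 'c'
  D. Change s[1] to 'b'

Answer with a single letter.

Option A: s[2]='c'->'f', delta=(6-3)*3^1 mod 257 = 9, hash=55+9 mod 257 = 64
Option B: s[3]='f'->'j', delta=(10-6)*3^0 mod 257 = 4, hash=55+4 mod 257 = 59 <-- target
Option C: s[3]='f'->'c', delta=(3-6)*3^0 mod 257 = 254, hash=55+254 mod 257 = 52
Option D: s[1]='c'->'b', delta=(2-3)*3^2 mod 257 = 248, hash=55+248 mod 257 = 46

Answer: B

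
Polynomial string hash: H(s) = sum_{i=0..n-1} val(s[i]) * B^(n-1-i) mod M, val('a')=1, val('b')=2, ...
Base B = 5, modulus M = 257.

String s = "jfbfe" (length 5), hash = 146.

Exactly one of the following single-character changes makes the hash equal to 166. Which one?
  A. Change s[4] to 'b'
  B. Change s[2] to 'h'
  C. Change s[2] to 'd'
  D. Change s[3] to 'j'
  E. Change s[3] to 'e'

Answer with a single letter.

Answer: D

Derivation:
Option A: s[4]='e'->'b', delta=(2-5)*5^0 mod 257 = 254, hash=146+254 mod 257 = 143
Option B: s[2]='b'->'h', delta=(8-2)*5^2 mod 257 = 150, hash=146+150 mod 257 = 39
Option C: s[2]='b'->'d', delta=(4-2)*5^2 mod 257 = 50, hash=146+50 mod 257 = 196
Option D: s[3]='f'->'j', delta=(10-6)*5^1 mod 257 = 20, hash=146+20 mod 257 = 166 <-- target
Option E: s[3]='f'->'e', delta=(5-6)*5^1 mod 257 = 252, hash=146+252 mod 257 = 141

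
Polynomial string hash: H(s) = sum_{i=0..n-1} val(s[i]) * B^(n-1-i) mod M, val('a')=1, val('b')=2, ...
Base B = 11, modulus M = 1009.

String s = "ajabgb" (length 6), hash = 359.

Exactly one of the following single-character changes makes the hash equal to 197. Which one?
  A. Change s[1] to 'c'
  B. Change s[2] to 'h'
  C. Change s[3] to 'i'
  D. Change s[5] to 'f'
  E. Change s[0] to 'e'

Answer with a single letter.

Option A: s[1]='j'->'c', delta=(3-10)*11^4 mod 1009 = 431, hash=359+431 mod 1009 = 790
Option B: s[2]='a'->'h', delta=(8-1)*11^3 mod 1009 = 236, hash=359+236 mod 1009 = 595
Option C: s[3]='b'->'i', delta=(9-2)*11^2 mod 1009 = 847, hash=359+847 mod 1009 = 197 <-- target
Option D: s[5]='b'->'f', delta=(6-2)*11^0 mod 1009 = 4, hash=359+4 mod 1009 = 363
Option E: s[0]='a'->'e', delta=(5-1)*11^5 mod 1009 = 462, hash=359+462 mod 1009 = 821

Answer: C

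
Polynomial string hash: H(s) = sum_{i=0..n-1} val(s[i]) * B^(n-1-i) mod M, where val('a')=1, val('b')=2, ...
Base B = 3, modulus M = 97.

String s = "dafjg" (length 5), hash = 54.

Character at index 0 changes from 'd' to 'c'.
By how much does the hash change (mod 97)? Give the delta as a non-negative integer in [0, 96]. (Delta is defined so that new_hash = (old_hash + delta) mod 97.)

Answer: 16

Derivation:
Delta formula: (val(new) - val(old)) * B^(n-1-k) mod M
  val('c') - val('d') = 3 - 4 = -1
  B^(n-1-k) = 3^4 mod 97 = 81
  Delta = -1 * 81 mod 97 = 16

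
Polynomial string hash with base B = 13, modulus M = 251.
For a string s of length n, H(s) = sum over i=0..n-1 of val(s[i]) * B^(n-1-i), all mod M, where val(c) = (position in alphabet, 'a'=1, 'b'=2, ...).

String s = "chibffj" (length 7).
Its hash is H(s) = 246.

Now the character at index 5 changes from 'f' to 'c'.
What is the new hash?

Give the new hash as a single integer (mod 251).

val('f') = 6, val('c') = 3
Position k = 5, exponent = n-1-k = 1
B^1 mod M = 13^1 mod 251 = 13
Delta = (3 - 6) * 13 mod 251 = 212
New hash = (246 + 212) mod 251 = 207

Answer: 207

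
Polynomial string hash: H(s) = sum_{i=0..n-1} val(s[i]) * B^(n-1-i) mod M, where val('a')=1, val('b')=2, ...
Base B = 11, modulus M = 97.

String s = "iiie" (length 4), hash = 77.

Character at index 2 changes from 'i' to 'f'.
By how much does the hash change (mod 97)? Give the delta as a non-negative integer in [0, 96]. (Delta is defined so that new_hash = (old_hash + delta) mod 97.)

Answer: 64

Derivation:
Delta formula: (val(new) - val(old)) * B^(n-1-k) mod M
  val('f') - val('i') = 6 - 9 = -3
  B^(n-1-k) = 11^1 mod 97 = 11
  Delta = -3 * 11 mod 97 = 64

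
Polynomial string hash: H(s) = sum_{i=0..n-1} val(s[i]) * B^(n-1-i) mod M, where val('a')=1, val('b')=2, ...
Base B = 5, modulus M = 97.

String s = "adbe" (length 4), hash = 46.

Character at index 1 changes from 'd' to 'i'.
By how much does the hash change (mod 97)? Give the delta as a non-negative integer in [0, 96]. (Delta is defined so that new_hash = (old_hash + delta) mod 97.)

Delta formula: (val(new) - val(old)) * B^(n-1-k) mod M
  val('i') - val('d') = 9 - 4 = 5
  B^(n-1-k) = 5^2 mod 97 = 25
  Delta = 5 * 25 mod 97 = 28

Answer: 28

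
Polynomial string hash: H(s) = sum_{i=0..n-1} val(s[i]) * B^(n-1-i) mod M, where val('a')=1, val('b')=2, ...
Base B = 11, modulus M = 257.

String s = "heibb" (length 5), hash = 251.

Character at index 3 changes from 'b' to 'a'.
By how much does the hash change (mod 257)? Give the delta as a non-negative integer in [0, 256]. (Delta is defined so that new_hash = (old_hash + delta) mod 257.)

Delta formula: (val(new) - val(old)) * B^(n-1-k) mod M
  val('a') - val('b') = 1 - 2 = -1
  B^(n-1-k) = 11^1 mod 257 = 11
  Delta = -1 * 11 mod 257 = 246

Answer: 246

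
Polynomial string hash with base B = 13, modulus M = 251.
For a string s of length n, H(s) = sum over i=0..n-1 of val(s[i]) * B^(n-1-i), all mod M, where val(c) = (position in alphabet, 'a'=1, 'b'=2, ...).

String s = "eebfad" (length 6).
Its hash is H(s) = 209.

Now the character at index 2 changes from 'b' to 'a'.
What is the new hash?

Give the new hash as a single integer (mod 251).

Answer: 20

Derivation:
val('b') = 2, val('a') = 1
Position k = 2, exponent = n-1-k = 3
B^3 mod M = 13^3 mod 251 = 189
Delta = (1 - 2) * 189 mod 251 = 62
New hash = (209 + 62) mod 251 = 20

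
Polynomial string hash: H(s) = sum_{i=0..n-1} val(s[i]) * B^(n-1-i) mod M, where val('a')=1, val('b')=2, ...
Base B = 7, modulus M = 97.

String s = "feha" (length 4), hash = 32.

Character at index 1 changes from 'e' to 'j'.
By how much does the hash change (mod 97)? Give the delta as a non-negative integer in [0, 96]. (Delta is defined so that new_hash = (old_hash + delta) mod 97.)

Answer: 51

Derivation:
Delta formula: (val(new) - val(old)) * B^(n-1-k) mod M
  val('j') - val('e') = 10 - 5 = 5
  B^(n-1-k) = 7^2 mod 97 = 49
  Delta = 5 * 49 mod 97 = 51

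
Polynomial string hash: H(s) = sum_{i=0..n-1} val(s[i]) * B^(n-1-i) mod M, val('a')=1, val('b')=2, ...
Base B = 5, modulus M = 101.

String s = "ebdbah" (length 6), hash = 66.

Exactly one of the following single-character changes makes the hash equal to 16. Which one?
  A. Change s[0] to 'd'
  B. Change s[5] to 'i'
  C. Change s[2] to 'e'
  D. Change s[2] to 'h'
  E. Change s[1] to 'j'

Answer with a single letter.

Option A: s[0]='e'->'d', delta=(4-5)*5^5 mod 101 = 6, hash=66+6 mod 101 = 72
Option B: s[5]='h'->'i', delta=(9-8)*5^0 mod 101 = 1, hash=66+1 mod 101 = 67
Option C: s[2]='d'->'e', delta=(5-4)*5^3 mod 101 = 24, hash=66+24 mod 101 = 90
Option D: s[2]='d'->'h', delta=(8-4)*5^3 mod 101 = 96, hash=66+96 mod 101 = 61
Option E: s[1]='b'->'j', delta=(10-2)*5^4 mod 101 = 51, hash=66+51 mod 101 = 16 <-- target

Answer: E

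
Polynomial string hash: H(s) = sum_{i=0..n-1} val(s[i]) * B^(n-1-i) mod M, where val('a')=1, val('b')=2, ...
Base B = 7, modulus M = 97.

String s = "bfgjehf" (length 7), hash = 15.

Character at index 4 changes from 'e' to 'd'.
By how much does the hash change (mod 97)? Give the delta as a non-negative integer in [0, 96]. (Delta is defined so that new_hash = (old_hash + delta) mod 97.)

Answer: 48

Derivation:
Delta formula: (val(new) - val(old)) * B^(n-1-k) mod M
  val('d') - val('e') = 4 - 5 = -1
  B^(n-1-k) = 7^2 mod 97 = 49
  Delta = -1 * 49 mod 97 = 48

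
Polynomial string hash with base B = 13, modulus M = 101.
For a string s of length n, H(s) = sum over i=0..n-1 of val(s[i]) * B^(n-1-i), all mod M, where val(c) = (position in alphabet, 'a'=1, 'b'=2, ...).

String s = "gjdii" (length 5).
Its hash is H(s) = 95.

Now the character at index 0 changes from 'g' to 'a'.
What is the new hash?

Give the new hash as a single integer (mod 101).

Answer: 25

Derivation:
val('g') = 7, val('a') = 1
Position k = 0, exponent = n-1-k = 4
B^4 mod M = 13^4 mod 101 = 79
Delta = (1 - 7) * 79 mod 101 = 31
New hash = (95 + 31) mod 101 = 25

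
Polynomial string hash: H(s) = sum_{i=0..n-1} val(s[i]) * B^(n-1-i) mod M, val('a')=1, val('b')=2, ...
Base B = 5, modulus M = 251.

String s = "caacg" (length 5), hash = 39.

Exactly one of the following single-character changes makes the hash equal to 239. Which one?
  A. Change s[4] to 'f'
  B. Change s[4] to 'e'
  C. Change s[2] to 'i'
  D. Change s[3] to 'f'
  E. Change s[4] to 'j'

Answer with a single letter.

Answer: C

Derivation:
Option A: s[4]='g'->'f', delta=(6-7)*5^0 mod 251 = 250, hash=39+250 mod 251 = 38
Option B: s[4]='g'->'e', delta=(5-7)*5^0 mod 251 = 249, hash=39+249 mod 251 = 37
Option C: s[2]='a'->'i', delta=(9-1)*5^2 mod 251 = 200, hash=39+200 mod 251 = 239 <-- target
Option D: s[3]='c'->'f', delta=(6-3)*5^1 mod 251 = 15, hash=39+15 mod 251 = 54
Option E: s[4]='g'->'j', delta=(10-7)*5^0 mod 251 = 3, hash=39+3 mod 251 = 42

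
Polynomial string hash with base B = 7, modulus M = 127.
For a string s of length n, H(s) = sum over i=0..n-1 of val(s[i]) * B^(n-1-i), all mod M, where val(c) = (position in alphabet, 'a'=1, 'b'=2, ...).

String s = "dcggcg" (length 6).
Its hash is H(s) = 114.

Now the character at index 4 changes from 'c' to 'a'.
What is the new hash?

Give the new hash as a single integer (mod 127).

val('c') = 3, val('a') = 1
Position k = 4, exponent = n-1-k = 1
B^1 mod M = 7^1 mod 127 = 7
Delta = (1 - 3) * 7 mod 127 = 113
New hash = (114 + 113) mod 127 = 100

Answer: 100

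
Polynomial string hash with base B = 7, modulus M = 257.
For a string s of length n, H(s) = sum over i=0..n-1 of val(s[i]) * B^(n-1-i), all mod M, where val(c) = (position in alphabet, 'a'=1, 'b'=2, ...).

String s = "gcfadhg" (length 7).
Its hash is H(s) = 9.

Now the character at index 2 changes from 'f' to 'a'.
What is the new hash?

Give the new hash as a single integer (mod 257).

val('f') = 6, val('a') = 1
Position k = 2, exponent = n-1-k = 4
B^4 mod M = 7^4 mod 257 = 88
Delta = (1 - 6) * 88 mod 257 = 74
New hash = (9 + 74) mod 257 = 83

Answer: 83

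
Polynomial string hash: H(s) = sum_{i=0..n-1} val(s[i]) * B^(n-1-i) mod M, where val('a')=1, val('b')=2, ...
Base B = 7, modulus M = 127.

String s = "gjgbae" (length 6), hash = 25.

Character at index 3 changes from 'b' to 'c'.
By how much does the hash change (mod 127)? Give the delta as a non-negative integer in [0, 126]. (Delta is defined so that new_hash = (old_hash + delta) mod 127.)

Answer: 49

Derivation:
Delta formula: (val(new) - val(old)) * B^(n-1-k) mod M
  val('c') - val('b') = 3 - 2 = 1
  B^(n-1-k) = 7^2 mod 127 = 49
  Delta = 1 * 49 mod 127 = 49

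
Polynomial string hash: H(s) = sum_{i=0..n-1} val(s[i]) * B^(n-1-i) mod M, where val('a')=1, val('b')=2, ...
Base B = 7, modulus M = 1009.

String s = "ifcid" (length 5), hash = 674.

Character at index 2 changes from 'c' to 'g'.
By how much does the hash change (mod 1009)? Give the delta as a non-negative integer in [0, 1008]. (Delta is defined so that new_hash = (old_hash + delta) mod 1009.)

Answer: 196

Derivation:
Delta formula: (val(new) - val(old)) * B^(n-1-k) mod M
  val('g') - val('c') = 7 - 3 = 4
  B^(n-1-k) = 7^2 mod 1009 = 49
  Delta = 4 * 49 mod 1009 = 196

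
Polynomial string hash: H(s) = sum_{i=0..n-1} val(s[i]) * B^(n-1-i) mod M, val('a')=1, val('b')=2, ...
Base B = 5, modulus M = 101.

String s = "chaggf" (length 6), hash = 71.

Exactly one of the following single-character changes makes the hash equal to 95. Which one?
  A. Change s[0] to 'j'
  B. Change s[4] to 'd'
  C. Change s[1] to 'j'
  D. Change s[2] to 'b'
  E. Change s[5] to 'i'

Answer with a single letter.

Answer: D

Derivation:
Option A: s[0]='c'->'j', delta=(10-3)*5^5 mod 101 = 59, hash=71+59 mod 101 = 29
Option B: s[4]='g'->'d', delta=(4-7)*5^1 mod 101 = 86, hash=71+86 mod 101 = 56
Option C: s[1]='h'->'j', delta=(10-8)*5^4 mod 101 = 38, hash=71+38 mod 101 = 8
Option D: s[2]='a'->'b', delta=(2-1)*5^3 mod 101 = 24, hash=71+24 mod 101 = 95 <-- target
Option E: s[5]='f'->'i', delta=(9-6)*5^0 mod 101 = 3, hash=71+3 mod 101 = 74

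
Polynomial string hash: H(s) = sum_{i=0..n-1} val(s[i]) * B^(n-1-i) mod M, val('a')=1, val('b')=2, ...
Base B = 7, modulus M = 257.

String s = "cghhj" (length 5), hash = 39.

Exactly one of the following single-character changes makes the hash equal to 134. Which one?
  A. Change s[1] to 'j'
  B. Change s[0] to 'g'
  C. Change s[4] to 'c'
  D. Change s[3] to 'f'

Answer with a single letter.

Answer: B

Derivation:
Option A: s[1]='g'->'j', delta=(10-7)*7^3 mod 257 = 1, hash=39+1 mod 257 = 40
Option B: s[0]='c'->'g', delta=(7-3)*7^4 mod 257 = 95, hash=39+95 mod 257 = 134 <-- target
Option C: s[4]='j'->'c', delta=(3-10)*7^0 mod 257 = 250, hash=39+250 mod 257 = 32
Option D: s[3]='h'->'f', delta=(6-8)*7^1 mod 257 = 243, hash=39+243 mod 257 = 25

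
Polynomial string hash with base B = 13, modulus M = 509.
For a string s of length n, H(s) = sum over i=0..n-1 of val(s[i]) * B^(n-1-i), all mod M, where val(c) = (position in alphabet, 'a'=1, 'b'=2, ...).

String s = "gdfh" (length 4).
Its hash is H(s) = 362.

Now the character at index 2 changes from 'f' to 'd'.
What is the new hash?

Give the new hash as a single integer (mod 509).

val('f') = 6, val('d') = 4
Position k = 2, exponent = n-1-k = 1
B^1 mod M = 13^1 mod 509 = 13
Delta = (4 - 6) * 13 mod 509 = 483
New hash = (362 + 483) mod 509 = 336

Answer: 336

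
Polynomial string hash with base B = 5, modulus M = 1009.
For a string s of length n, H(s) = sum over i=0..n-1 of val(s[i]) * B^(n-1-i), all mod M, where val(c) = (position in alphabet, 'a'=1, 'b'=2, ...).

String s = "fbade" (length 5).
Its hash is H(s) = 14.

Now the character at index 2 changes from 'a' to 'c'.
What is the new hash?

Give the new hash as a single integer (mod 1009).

val('a') = 1, val('c') = 3
Position k = 2, exponent = n-1-k = 2
B^2 mod M = 5^2 mod 1009 = 25
Delta = (3 - 1) * 25 mod 1009 = 50
New hash = (14 + 50) mod 1009 = 64

Answer: 64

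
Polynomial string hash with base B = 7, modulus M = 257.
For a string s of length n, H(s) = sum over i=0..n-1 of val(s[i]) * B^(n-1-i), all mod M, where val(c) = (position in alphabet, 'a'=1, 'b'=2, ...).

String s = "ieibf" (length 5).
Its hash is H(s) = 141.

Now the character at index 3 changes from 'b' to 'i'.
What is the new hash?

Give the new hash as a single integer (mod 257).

val('b') = 2, val('i') = 9
Position k = 3, exponent = n-1-k = 1
B^1 mod M = 7^1 mod 257 = 7
Delta = (9 - 2) * 7 mod 257 = 49
New hash = (141 + 49) mod 257 = 190

Answer: 190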